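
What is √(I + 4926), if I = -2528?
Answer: √2398 ≈ 48.969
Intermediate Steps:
√(I + 4926) = √(-2528 + 4926) = √2398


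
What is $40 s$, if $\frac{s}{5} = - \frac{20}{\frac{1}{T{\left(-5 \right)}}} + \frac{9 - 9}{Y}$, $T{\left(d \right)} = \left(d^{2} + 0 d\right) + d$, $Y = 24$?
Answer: $-80000$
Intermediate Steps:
$T{\left(d \right)} = d + d^{2}$ ($T{\left(d \right)} = \left(d^{2} + 0\right) + d = d^{2} + d = d + d^{2}$)
$s = -2000$ ($s = 5 \left(- \frac{20}{\frac{1}{\left(-5\right) \left(1 - 5\right)}} + \frac{9 - 9}{24}\right) = 5 \left(- \frac{20}{\frac{1}{\left(-5\right) \left(-4\right)}} + \left(9 - 9\right) \frac{1}{24}\right) = 5 \left(- \frac{20}{\frac{1}{20}} + 0 \cdot \frac{1}{24}\right) = 5 \left(- 20 \frac{1}{\frac{1}{20}} + 0\right) = 5 \left(\left(-20\right) 20 + 0\right) = 5 \left(-400 + 0\right) = 5 \left(-400\right) = -2000$)
$40 s = 40 \left(-2000\right) = -80000$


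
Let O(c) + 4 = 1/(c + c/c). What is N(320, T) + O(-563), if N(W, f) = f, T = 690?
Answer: 385531/562 ≈ 686.00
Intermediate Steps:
O(c) = -4 + 1/(1 + c) (O(c) = -4 + 1/(c + c/c) = -4 + 1/(c + 1) = -4 + 1/(1 + c))
N(320, T) + O(-563) = 690 + (-3 - 4*(-563))/(1 - 563) = 690 + (-3 + 2252)/(-562) = 690 - 1/562*2249 = 690 - 2249/562 = 385531/562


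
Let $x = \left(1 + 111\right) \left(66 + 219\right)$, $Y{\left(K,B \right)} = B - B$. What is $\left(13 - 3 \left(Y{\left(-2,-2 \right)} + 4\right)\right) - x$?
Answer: $-31919$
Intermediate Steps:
$Y{\left(K,B \right)} = 0$
$x = 31920$ ($x = 112 \cdot 285 = 31920$)
$\left(13 - 3 \left(Y{\left(-2,-2 \right)} + 4\right)\right) - x = \left(13 - 3 \left(0 + 4\right)\right) - 31920 = \left(13 - 3 \cdot 4\right) - 31920 = \left(13 - 12\right) - 31920 = 1 - 31920 = -31919$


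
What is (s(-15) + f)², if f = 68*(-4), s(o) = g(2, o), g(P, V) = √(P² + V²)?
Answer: (272 - √229)² ≈ 65981.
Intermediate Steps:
s(o) = √(4 + o²) (s(o) = √(2² + o²) = √(4 + o²))
f = -272
(s(-15) + f)² = (√(4 + (-15)²) - 272)² = (√(4 + 225) - 272)² = (√229 - 272)² = (-272 + √229)²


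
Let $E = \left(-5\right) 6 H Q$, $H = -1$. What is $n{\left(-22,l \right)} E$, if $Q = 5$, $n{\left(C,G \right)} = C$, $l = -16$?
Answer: $-3300$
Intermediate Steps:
$E = 150$ ($E = \left(-5\right) 6 \left(-1\right) 5 = \left(-30\right) \left(-1\right) 5 = 30 \cdot 5 = 150$)
$n{\left(-22,l \right)} E = \left(-22\right) 150 = -3300$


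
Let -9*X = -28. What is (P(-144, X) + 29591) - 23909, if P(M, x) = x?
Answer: 51166/9 ≈ 5685.1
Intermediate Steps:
X = 28/9 (X = -⅑*(-28) = 28/9 ≈ 3.1111)
(P(-144, X) + 29591) - 23909 = (28/9 + 29591) - 23909 = 266347/9 - 23909 = 51166/9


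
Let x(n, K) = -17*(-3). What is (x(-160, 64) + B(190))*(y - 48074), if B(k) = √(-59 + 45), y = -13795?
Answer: -3155319 - 61869*I*√14 ≈ -3.1553e+6 - 2.3149e+5*I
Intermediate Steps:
x(n, K) = 51
B(k) = I*√14 (B(k) = √(-14) = I*√14)
(x(-160, 64) + B(190))*(y - 48074) = (51 + I*√14)*(-13795 - 48074) = (51 + I*√14)*(-61869) = -3155319 - 61869*I*√14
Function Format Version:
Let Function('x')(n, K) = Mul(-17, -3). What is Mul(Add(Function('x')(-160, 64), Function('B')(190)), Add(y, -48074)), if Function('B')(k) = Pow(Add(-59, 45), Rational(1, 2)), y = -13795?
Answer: Add(-3155319, Mul(-61869, I, Pow(14, Rational(1, 2)))) ≈ Add(-3.1553e+6, Mul(-2.3149e+5, I))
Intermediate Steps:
Function('x')(n, K) = 51
Function('B')(k) = Mul(I, Pow(14, Rational(1, 2))) (Function('B')(k) = Pow(-14, Rational(1, 2)) = Mul(I, Pow(14, Rational(1, 2))))
Mul(Add(Function('x')(-160, 64), Function('B')(190)), Add(y, -48074)) = Mul(Add(51, Mul(I, Pow(14, Rational(1, 2)))), Add(-13795, -48074)) = Mul(Add(51, Mul(I, Pow(14, Rational(1, 2)))), -61869) = Add(-3155319, Mul(-61869, I, Pow(14, Rational(1, 2))))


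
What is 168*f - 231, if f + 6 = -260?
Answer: -44919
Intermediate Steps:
f = -266 (f = -6 - 260 = -266)
168*f - 231 = 168*(-266) - 231 = -44688 - 231 = -44919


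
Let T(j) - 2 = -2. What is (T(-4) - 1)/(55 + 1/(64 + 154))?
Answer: -218/11991 ≈ -0.018180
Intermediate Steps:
T(j) = 0 (T(j) = 2 - 2 = 0)
(T(-4) - 1)/(55 + 1/(64 + 154)) = (0 - 1)/(55 + 1/(64 + 154)) = -1/(55 + 1/218) = -1/11991/218 = -1*218/11991 = -218/11991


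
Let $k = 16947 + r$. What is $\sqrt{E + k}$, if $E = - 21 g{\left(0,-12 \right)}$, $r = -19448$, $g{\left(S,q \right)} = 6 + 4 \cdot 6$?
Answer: $i \sqrt{3131} \approx 55.955 i$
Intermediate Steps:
$g{\left(S,q \right)} = 30$ ($g{\left(S,q \right)} = 6 + 24 = 30$)
$k = -2501$ ($k = 16947 - 19448 = -2501$)
$E = -630$ ($E = \left(-21\right) 30 = -630$)
$\sqrt{E + k} = \sqrt{-630 - 2501} = \sqrt{-3131} = i \sqrt{3131}$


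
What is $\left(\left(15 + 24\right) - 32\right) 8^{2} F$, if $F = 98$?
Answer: $43904$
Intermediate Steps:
$\left(\left(15 + 24\right) - 32\right) 8^{2} F = \left(\left(15 + 24\right) - 32\right) 8^{2} \cdot 98 = \left(39 - 32\right) 64 \cdot 98 = 7 \cdot 64 \cdot 98 = 448 \cdot 98 = 43904$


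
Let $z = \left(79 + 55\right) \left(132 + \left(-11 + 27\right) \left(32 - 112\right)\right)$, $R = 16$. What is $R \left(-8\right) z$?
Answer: $19690496$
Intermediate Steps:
$z = -153832$ ($z = 134 \left(132 + 16 \left(-80\right)\right) = 134 \left(132 - 1280\right) = 134 \left(-1148\right) = -153832$)
$R \left(-8\right) z = 16 \left(-8\right) \left(-153832\right) = \left(-128\right) \left(-153832\right) = 19690496$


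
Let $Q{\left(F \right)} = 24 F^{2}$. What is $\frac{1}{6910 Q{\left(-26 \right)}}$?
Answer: $\frac{1}{112107840} \approx 8.92 \cdot 10^{-9}$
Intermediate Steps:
$\frac{1}{6910 Q{\left(-26 \right)}} = \frac{1}{6910 \cdot 24 \left(-26\right)^{2}} = \frac{1}{6910 \cdot 24 \cdot 676} = \frac{1}{6910 \cdot 16224} = \frac{1}{6910} \cdot \frac{1}{16224} = \frac{1}{112107840}$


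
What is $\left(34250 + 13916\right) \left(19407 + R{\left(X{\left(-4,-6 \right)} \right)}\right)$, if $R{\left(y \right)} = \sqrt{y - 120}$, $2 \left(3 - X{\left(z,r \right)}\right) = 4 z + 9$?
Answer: $934757562 + 24083 i \sqrt{454} \approx 9.3476 \cdot 10^{8} + 5.1314 \cdot 10^{5} i$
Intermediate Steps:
$X{\left(z,r \right)} = - \frac{3}{2} - 2 z$ ($X{\left(z,r \right)} = 3 - \frac{4 z + 9}{2} = 3 - \frac{9 + 4 z}{2} = 3 - \left(\frac{9}{2} + 2 z\right) = - \frac{3}{2} - 2 z$)
$R{\left(y \right)} = \sqrt{-120 + y}$ ($R{\left(y \right)} = \sqrt{y - 120} = \sqrt{-120 + y}$)
$\left(34250 + 13916\right) \left(19407 + R{\left(X{\left(-4,-6 \right)} \right)}\right) = \left(34250 + 13916\right) \left(19407 + \sqrt{-120 - - \frac{13}{2}}\right) = 48166 \left(19407 + \sqrt{-120 + \left(- \frac{3}{2} + 8\right)}\right) = 48166 \left(19407 + \sqrt{-120 + \frac{13}{2}}\right) = 48166 \left(19407 + \sqrt{- \frac{227}{2}}\right) = 48166 \left(19407 + \frac{i \sqrt{454}}{2}\right) = 934757562 + 24083 i \sqrt{454}$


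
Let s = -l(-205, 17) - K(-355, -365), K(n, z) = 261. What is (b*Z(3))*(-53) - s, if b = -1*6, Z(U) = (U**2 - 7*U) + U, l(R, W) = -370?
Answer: -2971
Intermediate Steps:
Z(U) = U**2 - 6*U
b = -6
s = 109 (s = -1*(-370) - 1*261 = 370 - 261 = 109)
(b*Z(3))*(-53) - s = -18*(-6 + 3)*(-53) - 1*109 = -18*(-3)*(-53) - 109 = -6*(-9)*(-53) - 109 = 54*(-53) - 109 = -2862 - 109 = -2971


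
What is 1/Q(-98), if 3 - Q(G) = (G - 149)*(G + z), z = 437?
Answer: 1/83736 ≈ 1.1942e-5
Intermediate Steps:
Q(G) = 3 - (-149 + G)*(437 + G) (Q(G) = 3 - (G - 149)*(G + 437) = 3 - (-149 + G)*(437 + G))
1/Q(-98) = 1/(65116 - 1*(-98)² - 288*(-98)) = 1/(65116 - 1*9604 + 28224) = 1/(65116 - 9604 + 28224) = 1/83736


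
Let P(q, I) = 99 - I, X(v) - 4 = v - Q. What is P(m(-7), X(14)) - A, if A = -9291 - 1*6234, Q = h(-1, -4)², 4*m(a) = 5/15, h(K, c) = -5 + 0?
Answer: 15631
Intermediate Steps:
h(K, c) = -5
m(a) = 1/12 (m(a) = (5/15)/4 = (5*(1/15))/4 = (¼)*(⅓) = 1/12)
Q = 25 (Q = (-5)² = 25)
A = -15525 (A = -9291 - 6234 = -15525)
X(v) = -21 + v (X(v) = 4 + (v - 1*25) = 4 + (v - 25) = 4 + (-25 + v) = -21 + v)
P(m(-7), X(14)) - A = (99 - (-21 + 14)) - 1*(-15525) = (99 - 1*(-7)) + 15525 = (99 + 7) + 15525 = 106 + 15525 = 15631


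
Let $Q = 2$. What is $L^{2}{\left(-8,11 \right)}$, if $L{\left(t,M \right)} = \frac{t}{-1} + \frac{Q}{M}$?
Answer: $\frac{8100}{121} \approx 66.942$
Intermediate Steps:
$L{\left(t,M \right)} = - t + \frac{2}{M}$ ($L{\left(t,M \right)} = \frac{t}{-1} + \frac{2}{M} = t \left(-1\right) + \frac{2}{M} = - t + \frac{2}{M}$)
$L^{2}{\left(-8,11 \right)} = \left(\left(-1\right) \left(-8\right) + \frac{2}{11}\right)^{2} = \left(8 + 2 \cdot \frac{1}{11}\right)^{2} = \left(8 + \frac{2}{11}\right)^{2} = \left(\frac{90}{11}\right)^{2} = \frac{8100}{121}$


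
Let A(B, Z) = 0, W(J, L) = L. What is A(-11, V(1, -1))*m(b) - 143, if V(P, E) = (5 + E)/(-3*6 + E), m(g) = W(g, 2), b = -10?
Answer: -143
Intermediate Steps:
m(g) = 2
V(P, E) = (5 + E)/(-18 + E)
A(-11, V(1, -1))*m(b) - 143 = 0*2 - 143 = 0 - 143 = -143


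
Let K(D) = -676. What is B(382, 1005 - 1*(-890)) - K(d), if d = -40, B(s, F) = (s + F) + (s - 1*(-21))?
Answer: 3356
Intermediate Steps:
B(s, F) = 21 + F + 2*s (B(s, F) = (F + s) + (s + 21) = (F + s) + (21 + s) = 21 + F + 2*s)
B(382, 1005 - 1*(-890)) - K(d) = (21 + (1005 - 1*(-890)) + 2*382) - 1*(-676) = (21 + (1005 + 890) + 764) + 676 = (21 + 1895 + 764) + 676 = 2680 + 676 = 3356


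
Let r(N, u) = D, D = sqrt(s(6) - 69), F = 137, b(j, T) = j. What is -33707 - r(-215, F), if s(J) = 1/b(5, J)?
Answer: -33707 - 2*I*sqrt(430)/5 ≈ -33707.0 - 8.2946*I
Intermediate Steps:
s(J) = 1/5
D = 2*I*sqrt(430)/5 (D = sqrt(1/5 - 69) = sqrt(-344/5) = 2*I*sqrt(430)/5 ≈ 8.2946*I)
r(N, u) = 2*I*sqrt(430)/5
-33707 - r(-215, F) = -33707 - 2*I*sqrt(430)/5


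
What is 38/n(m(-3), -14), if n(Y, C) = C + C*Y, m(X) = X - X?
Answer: -19/7 ≈ -2.7143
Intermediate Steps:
m(X) = 0
38/n(m(-3), -14) = 38/(-14*(1 + 0)) = 38/(-14*1) = 38/(-14) = -1/14*38 = -19/7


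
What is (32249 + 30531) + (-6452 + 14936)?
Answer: 71264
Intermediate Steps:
(32249 + 30531) + (-6452 + 14936) = 62780 + 8484 = 71264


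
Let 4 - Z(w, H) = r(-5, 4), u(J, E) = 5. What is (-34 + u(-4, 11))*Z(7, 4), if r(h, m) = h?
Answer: -261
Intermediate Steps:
Z(w, H) = 9 (Z(w, H) = 4 - 1*(-5) = 4 + 5 = 9)
(-34 + u(-4, 11))*Z(7, 4) = (-34 + 5)*9 = -29*9 = -261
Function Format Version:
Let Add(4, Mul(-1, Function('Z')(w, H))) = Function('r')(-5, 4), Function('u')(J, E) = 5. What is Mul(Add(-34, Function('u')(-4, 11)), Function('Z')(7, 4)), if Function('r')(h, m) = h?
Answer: -261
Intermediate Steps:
Function('Z')(w, H) = 9 (Function('Z')(w, H) = Add(4, Mul(-1, -5)) = Add(4, 5) = 9)
Mul(Add(-34, Function('u')(-4, 11)), Function('Z')(7, 4)) = Mul(Add(-34, 5), 9) = Mul(-29, 9) = -261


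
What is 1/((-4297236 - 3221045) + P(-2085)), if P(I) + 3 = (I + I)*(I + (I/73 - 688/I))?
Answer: 73/94454120 ≈ 7.7286e-7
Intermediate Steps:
P(I) = -3 + 2*I*(-688/I + 74*I/73) (P(I) = -3 + (I + I)*(I + (I/73 - 688/I)) = -3 + (2*I)*(I + (I*(1/73) - 688/I)) = -3 + (2*I)*(I + (I/73 - 688/I)) = -3 + (2*I)*(I + (-688/I + I/73)) = -3 + (2*I)*(-688/I + 74*I/73) = -3 + 2*I*(-688/I + 74*I/73))
1/((-4297236 - 3221045) + P(-2085)) = 1/((-4297236 - 3221045) + (-1379 + (148/73)*(-2085)²)) = 1/(-7518281 + (-1379 + (148/73)*4347225)) = 1/(-7518281 + (-1379 + 643389300/73)) = 1/(-7518281 + 643288633/73) = 1/(94454120/73) = 73/94454120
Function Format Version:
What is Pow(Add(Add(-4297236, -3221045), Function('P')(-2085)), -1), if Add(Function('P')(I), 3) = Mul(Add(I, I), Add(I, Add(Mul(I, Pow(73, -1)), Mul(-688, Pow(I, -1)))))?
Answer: Rational(73, 94454120) ≈ 7.7286e-7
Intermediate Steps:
Function('P')(I) = Add(-3, Mul(2, I, Add(Mul(-688, Pow(I, -1)), Mul(Rational(74, 73), I)))) (Function('P')(I) = Add(-3, Mul(Add(I, I), Add(I, Add(Mul(I, Pow(73, -1)), Mul(-688, Pow(I, -1)))))) = Add(-3, Mul(Mul(2, I), Add(I, Add(Mul(I, Rational(1, 73)), Mul(-688, Pow(I, -1)))))) = Add(-3, Mul(Mul(2, I), Add(I, Add(Mul(Rational(1, 73), I), Mul(-688, Pow(I, -1)))))) = Add(-3, Mul(Mul(2, I), Add(I, Add(Mul(-688, Pow(I, -1)), Mul(Rational(1, 73), I))))) = Add(-3, Mul(Mul(2, I), Add(Mul(-688, Pow(I, -1)), Mul(Rational(74, 73), I)))) = Add(-3, Mul(2, I, Add(Mul(-688, Pow(I, -1)), Mul(Rational(74, 73), I)))))
Pow(Add(Add(-4297236, -3221045), Function('P')(-2085)), -1) = Pow(Add(Add(-4297236, -3221045), Add(-1379, Mul(Rational(148, 73), Pow(-2085, 2)))), -1) = Pow(Add(-7518281, Add(-1379, Mul(Rational(148, 73), 4347225))), -1) = Pow(Add(-7518281, Add(-1379, Rational(643389300, 73))), -1) = Pow(Add(-7518281, Rational(643288633, 73)), -1) = Pow(Rational(94454120, 73), -1) = Rational(73, 94454120)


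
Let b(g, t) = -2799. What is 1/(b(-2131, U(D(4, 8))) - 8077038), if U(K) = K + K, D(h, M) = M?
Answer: -1/8079837 ≈ -1.2376e-7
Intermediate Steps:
U(K) = 2*K
1/(b(-2131, U(D(4, 8))) - 8077038) = 1/(-2799 - 8077038) = 1/(-8079837) = -1/8079837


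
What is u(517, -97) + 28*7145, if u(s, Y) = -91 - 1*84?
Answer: 199885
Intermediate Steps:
u(s, Y) = -175 (u(s, Y) = -91 - 84 = -175)
u(517, -97) + 28*7145 = -175 + 28*7145 = -175 + 200060 = 199885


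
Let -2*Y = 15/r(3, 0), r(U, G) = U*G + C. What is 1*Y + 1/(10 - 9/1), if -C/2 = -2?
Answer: -7/8 ≈ -0.87500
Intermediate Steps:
C = 4 (C = -2*(-2) = 4)
r(U, G) = 4 + G*U (r(U, G) = U*G + 4 = G*U + 4 = 4 + G*U)
Y = -15/8 (Y = -15/(2*(4 + 0*3)) = -15/(2*(4 + 0)) = -15/(2*4) = -½*15/4 = -15/8 ≈ -1.8750)
1*Y + 1/(10 - 9/1) = 1*(-15/8) + 1/(10 - 9/1) = -15/8 + 1/(10 - 9*1) = -15/8 + 1/(10 - 9) = -15/8 + 1/1 = -15/8 + 1 = -7/8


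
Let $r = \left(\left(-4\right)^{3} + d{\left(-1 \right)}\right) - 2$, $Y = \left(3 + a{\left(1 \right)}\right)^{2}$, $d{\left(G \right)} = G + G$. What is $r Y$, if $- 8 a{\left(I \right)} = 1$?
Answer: $- \frac{8993}{16} \approx -562.06$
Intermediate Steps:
$a{\left(I \right)} = - \frac{1}{8}$ ($a{\left(I \right)} = \left(- \frac{1}{8}\right) 1 = - \frac{1}{8}$)
$d{\left(G \right)} = 2 G$
$Y = \frac{529}{64}$ ($Y = \left(3 - \frac{1}{8}\right)^{2} = \left(\frac{23}{8}\right)^{2} = \frac{529}{64} \approx 8.2656$)
$r = -68$ ($r = \left(\left(-4\right)^{3} + 2 \left(-1\right)\right) - 2 = \left(-64 - 2\right) - 2 = -66 - 2 = -68$)
$r Y = \left(-68\right) \frac{529}{64} = - \frac{8993}{16}$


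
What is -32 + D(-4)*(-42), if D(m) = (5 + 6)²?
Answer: -5114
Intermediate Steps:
D(m) = 121 (D(m) = 11² = 121)
-32 + D(-4)*(-42) = -32 + 121*(-42) = -32 - 5082 = -5114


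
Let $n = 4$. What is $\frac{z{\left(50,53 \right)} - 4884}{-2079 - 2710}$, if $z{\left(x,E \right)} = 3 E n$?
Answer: $\frac{4248}{4789} \approx 0.88703$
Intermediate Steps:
$z{\left(x,E \right)} = 12 E$ ($z{\left(x,E \right)} = 3 E 4 = 12 E$)
$\frac{z{\left(50,53 \right)} - 4884}{-2079 - 2710} = \frac{12 \cdot 53 - 4884}{-2079 - 2710} = \frac{636 - 4884}{-4789} = \left(-4248\right) \left(- \frac{1}{4789}\right) = \frac{4248}{4789}$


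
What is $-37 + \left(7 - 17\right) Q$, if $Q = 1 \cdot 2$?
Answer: $-57$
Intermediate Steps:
$Q = 2$
$-37 + \left(7 - 17\right) Q = -37 + \left(7 - 17\right) 2 = -37 - 20 = -57$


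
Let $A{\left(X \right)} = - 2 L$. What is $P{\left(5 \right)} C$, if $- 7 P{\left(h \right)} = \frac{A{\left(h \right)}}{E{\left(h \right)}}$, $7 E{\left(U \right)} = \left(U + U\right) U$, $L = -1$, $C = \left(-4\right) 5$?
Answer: $\frac{4}{5} \approx 0.8$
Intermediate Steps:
$C = -20$
$E{\left(U \right)} = \frac{2 U^{2}}{7}$ ($E{\left(U \right)} = \frac{\left(U + U\right) U}{7} = \frac{2 U U}{7} = \frac{2 U^{2}}{7}$)
$A{\left(X \right)} = 2$ ($A{\left(X \right)} = \left(-2\right) \left(-1\right) = 2$)
$P{\left(h \right)} = - \frac{1}{h^{2}}$ ($P{\left(h \right)} = - \frac{2 \frac{1}{\frac{2}{7} h^{2}}}{7} = - \frac{2 \frac{7}{2 h^{2}}}{7} = - \frac{7 \frac{1}{h^{2}}}{7} = - \frac{1}{h^{2}}$)
$P{\left(5 \right)} C = - \frac{1}{25} \left(-20\right) = \left(-1\right) \frac{1}{25} \left(-20\right) = \left(- \frac{1}{25}\right) \left(-20\right) = \frac{4}{5}$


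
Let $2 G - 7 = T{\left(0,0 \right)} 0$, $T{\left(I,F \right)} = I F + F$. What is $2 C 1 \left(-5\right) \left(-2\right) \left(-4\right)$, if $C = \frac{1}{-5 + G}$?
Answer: $\frac{160}{3} \approx 53.333$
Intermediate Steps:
$T{\left(I,F \right)} = F + F I$ ($T{\left(I,F \right)} = F I + F = F + F I$)
$G = \frac{7}{2}$ ($G = \frac{7}{2} + \frac{0 \left(1 + 0\right) 0}{2} = \frac{7}{2} + \frac{0 \cdot 1 \cdot 0}{2} = \frac{7}{2} + \frac{0 \cdot 0}{2} = \frac{7}{2} + \frac{1}{2} \cdot 0 = \frac{7}{2} + 0 = \frac{7}{2} \approx 3.5$)
$C = - \frac{2}{3}$ ($C = \frac{1}{-5 + \frac{7}{2}} = \frac{1}{- \frac{3}{2}} = - \frac{2}{3} \approx -0.66667$)
$2 C 1 \left(-5\right) \left(-2\right) \left(-4\right) = 2 - \frac{2 \cdot 1 \left(-5\right) \left(-2\right)}{3} \left(-4\right) = 2 - \frac{2 \left(\left(-5\right) \left(-2\right)\right)}{3} \left(-4\right) = 2 \left(- \frac{2}{3}\right) 10 \left(-4\right) = 2 \left(\left(- \frac{20}{3}\right) \left(-4\right)\right) = 2 \cdot \frac{80}{3} = \frac{160}{3}$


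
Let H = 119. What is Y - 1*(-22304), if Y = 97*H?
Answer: 33847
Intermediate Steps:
Y = 11543 (Y = 97*119 = 11543)
Y - 1*(-22304) = 11543 - 1*(-22304) = 11543 + 22304 = 33847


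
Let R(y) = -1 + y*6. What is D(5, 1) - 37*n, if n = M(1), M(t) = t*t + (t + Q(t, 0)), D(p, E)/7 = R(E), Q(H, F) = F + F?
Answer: -39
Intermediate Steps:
Q(H, F) = 2*F
R(y) = -1 + 6*y
D(p, E) = -7 + 42*E (D(p, E) = 7*(-1 + 6*E) = -7 + 42*E)
M(t) = t + t² (M(t) = t*t + (t + 2*0) = t² + (t + 0) = t² + t = t + t²)
n = 2 (n = 1*(1 + 1) = 1*2 = 2)
D(5, 1) - 37*n = (-7 + 42*1) - 37*2 = (-7 + 42) - 74 = 35 - 74 = -39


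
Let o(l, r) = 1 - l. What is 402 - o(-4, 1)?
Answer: 397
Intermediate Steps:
402 - o(-4, 1) = 402 - (1 - 1*(-4)) = 402 - (1 + 4) = 402 - 1*5 = 402 - 5 = 397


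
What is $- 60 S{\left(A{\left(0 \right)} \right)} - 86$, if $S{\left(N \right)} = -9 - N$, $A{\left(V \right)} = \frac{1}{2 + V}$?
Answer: $484$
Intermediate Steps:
$- 60 S{\left(A{\left(0 \right)} \right)} - 86 = - 60 \left(-9 - \frac{1}{2 + 0}\right) - 86 = - 60 \left(-9 - \frac{1}{2}\right) - 86 = \left(-60\right) \left(- \frac{19}{2}\right) - 86 = 570 - 86 = 484$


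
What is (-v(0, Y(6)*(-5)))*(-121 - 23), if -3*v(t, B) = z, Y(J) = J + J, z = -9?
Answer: 432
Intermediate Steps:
Y(J) = 2*J
v(t, B) = 3 (v(t, B) = -1/3*(-9) = 3)
(-v(0, Y(6)*(-5)))*(-121 - 23) = (-1*3)*(-121 - 23) = -3*(-144) = 432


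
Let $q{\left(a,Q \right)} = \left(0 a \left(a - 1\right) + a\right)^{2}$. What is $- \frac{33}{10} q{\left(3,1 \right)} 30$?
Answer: $-891$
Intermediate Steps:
$q{\left(a,Q \right)} = a^{2}$ ($q{\left(a,Q \right)} = \left(0 \left(-1 + a\right) + a\right)^{2} = \left(0 + a\right)^{2} = a^{2}$)
$- \frac{33}{10} q{\left(3,1 \right)} 30 = - \frac{33}{10} \cdot 3^{2} \cdot 30 = \left(-33\right) \frac{1}{10} \cdot 9 \cdot 30 = \left(- \frac{33}{10}\right) 9 \cdot 30 = \left(- \frac{297}{10}\right) 30 = -891$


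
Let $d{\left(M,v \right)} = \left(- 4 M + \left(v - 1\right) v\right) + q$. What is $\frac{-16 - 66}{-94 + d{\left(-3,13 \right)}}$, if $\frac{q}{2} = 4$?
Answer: $-1$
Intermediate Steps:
$q = 8$ ($q = 2 \cdot 4 = 8$)
$d{\left(M,v \right)} = 8 - 4 M + v \left(-1 + v\right)$ ($d{\left(M,v \right)} = \left(- 4 M + \left(v - 1\right) v\right) + 8 = \left(- 4 M + \left(-1 + v\right) v\right) + 8 = \left(- 4 M + v \left(-1 + v\right)\right) + 8 = 8 - 4 M + v \left(-1 + v\right)$)
$\frac{-16 - 66}{-94 + d{\left(-3,13 \right)}} = \frac{-16 - 66}{-94 + \left(8 + 13^{2} - 13 - -12\right)} = - \frac{82}{-94 + \left(8 + 169 - 13 + 12\right)} = - \frac{82}{-94 + 176} = - \frac{82}{82} = \left(-82\right) \frac{1}{82} = -1$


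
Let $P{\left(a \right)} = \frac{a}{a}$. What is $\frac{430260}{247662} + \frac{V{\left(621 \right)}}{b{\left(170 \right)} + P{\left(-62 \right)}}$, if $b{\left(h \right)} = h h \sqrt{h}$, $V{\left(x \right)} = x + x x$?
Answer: $\frac{10181778603191716}{5860743738858723} + \frac{11162971800 \sqrt{170}}{141985699999} \approx 2.7624$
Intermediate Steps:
$V{\left(x \right)} = x + x^{2}$
$b{\left(h \right)} = h^{\frac{5}{2}}$ ($b{\left(h \right)} = h^{2} \sqrt{h} = h^{\frac{5}{2}}$)
$P{\left(a \right)} = 1$
$\frac{430260}{247662} + \frac{V{\left(621 \right)}}{b{\left(170 \right)} + P{\left(-62 \right)}} = \frac{430260}{247662} + \frac{621 \left(1 + 621\right)}{170^{\frac{5}{2}} + 1} = 430260 \cdot \frac{1}{247662} + \frac{621 \cdot 622}{28900 \sqrt{170} + 1} = \frac{71710}{41277} + \frac{386262}{1 + 28900 \sqrt{170}}$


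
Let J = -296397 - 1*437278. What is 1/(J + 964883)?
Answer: 1/231208 ≈ 4.3251e-6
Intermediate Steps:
J = -733675 (J = -296397 - 437278 = -733675)
1/(J + 964883) = 1/(-733675 + 964883) = 1/231208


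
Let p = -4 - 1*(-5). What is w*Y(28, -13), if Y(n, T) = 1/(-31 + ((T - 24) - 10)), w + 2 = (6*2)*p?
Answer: -5/39 ≈ -0.12821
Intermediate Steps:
p = 1 (p = -4 + 5 = 1)
w = 10 (w = -2 + (6*2)*1 = -2 + 12*1 = -2 + 12 = 10)
Y(n, T) = 1/(-65 + T) (Y(n, T) = 1/(-31 + ((-24 + T) - 10)) = 1/(-31 + (-34 + T)) = 1/(-65 + T))
w*Y(28, -13) = 10/(-65 - 13) = 10/(-78) = 10*(-1/78) = -5/39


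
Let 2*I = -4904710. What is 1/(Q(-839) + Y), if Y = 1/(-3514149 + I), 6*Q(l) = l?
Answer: -17899512/2502948431 ≈ -0.0071514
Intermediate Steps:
I = -2452355 (I = (½)*(-4904710) = -2452355)
Q(l) = l/6
Y = -1/5966504 (Y = 1/(-3514149 - 2452355) = 1/(-5966504) = -1/5966504 ≈ -1.6760e-7)
1/(Q(-839) + Y) = 1/((⅙)*(-839) - 1/5966504) = 1/(-839/6 - 1/5966504) = 1/(-2502948431/17899512) = -17899512/2502948431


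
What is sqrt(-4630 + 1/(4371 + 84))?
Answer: I*sqrt(1134465695)/495 ≈ 68.044*I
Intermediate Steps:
sqrt(-4630 + 1/(4371 + 84)) = sqrt(-4630 + 1/4455) = sqrt(-20626649/4455) = I*sqrt(1134465695)/495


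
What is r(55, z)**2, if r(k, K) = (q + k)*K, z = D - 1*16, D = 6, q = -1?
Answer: 291600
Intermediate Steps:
z = -10 (z = 6 - 1*16 = 6 - 16 = -10)
r(k, K) = K*(-1 + k) (r(k, K) = (-1 + k)*K = K*(-1 + k))
r(55, z)**2 = (-10*(-1 + 55))**2 = (-10*54)**2 = (-540)**2 = 291600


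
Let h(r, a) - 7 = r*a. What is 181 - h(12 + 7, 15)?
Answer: -111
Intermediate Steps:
h(r, a) = 7 + a*r (h(r, a) = 7 + r*a = 7 + a*r)
181 - h(12 + 7, 15) = 181 - (7 + 15*(12 + 7)) = 181 - (7 + 15*19) = 181 - (7 + 285) = 181 - 1*292 = 181 - 292 = -111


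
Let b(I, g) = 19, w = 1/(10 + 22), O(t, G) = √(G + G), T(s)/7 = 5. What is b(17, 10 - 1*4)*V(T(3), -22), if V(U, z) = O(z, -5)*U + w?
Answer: 19/32 + 665*I*√10 ≈ 0.59375 + 2102.9*I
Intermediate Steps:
T(s) = 35 (T(s) = 7*5 = 35)
O(t, G) = √2*√G (O(t, G) = √(2*G) = √2*√G)
w = 1/32 ≈ 0.031250
V(U, z) = 1/32 + I*U*√10 (V(U, z) = (√2*√(-5))*U + 1/32 = (√2*(I*√5))*U + 1/32 = (I*√10)*U + 1/32 = I*U*√10 + 1/32 = 1/32 + I*U*√10)
b(17, 10 - 1*4)*V(T(3), -22) = 19*(1/32 + I*35*√10) = 19*(1/32 + 35*I*√10) = 19/32 + 665*I*√10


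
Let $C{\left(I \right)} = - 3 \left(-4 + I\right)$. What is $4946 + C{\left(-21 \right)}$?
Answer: $5021$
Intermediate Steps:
$C{\left(I \right)} = 12 - 3 I$
$4946 + C{\left(-21 \right)} = 4946 + \left(12 - -63\right) = 4946 + \left(12 + 63\right) = 4946 + 75 = 5021$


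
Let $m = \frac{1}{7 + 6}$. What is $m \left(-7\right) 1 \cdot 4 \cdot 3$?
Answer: $- \frac{84}{13} \approx -6.4615$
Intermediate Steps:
$m = \frac{1}{13} \approx 0.076923$
$m \left(-7\right) 1 \cdot 4 \cdot 3 = \frac{1}{13} \left(-7\right) 1 \cdot 4 \cdot 3 = - \frac{7 \cdot 4 \cdot 3}{13} = \left(- \frac{7}{13}\right) 12 = - \frac{84}{13}$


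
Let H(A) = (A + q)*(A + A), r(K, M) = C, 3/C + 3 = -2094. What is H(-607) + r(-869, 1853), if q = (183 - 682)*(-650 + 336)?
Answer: -132446454295/699 ≈ -1.8948e+8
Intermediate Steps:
C = -1/699 (C = 3/(-3 - 2094) = 3/(-2097) = 3*(-1/2097) = -1/699 ≈ -0.0014306)
q = 156686 (q = -499*(-314) = 156686)
r(K, M) = -1/699
H(A) = 2*A*(156686 + A) (H(A) = (A + 156686)*(A + A) = (156686 + A)*(2*A) = 2*A*(156686 + A))
H(-607) + r(-869, 1853) = 2*(-607)*(156686 - 607) - 1/699 = 2*(-607)*156079 - 1/699 = -189479906 - 1/699 = -132446454295/699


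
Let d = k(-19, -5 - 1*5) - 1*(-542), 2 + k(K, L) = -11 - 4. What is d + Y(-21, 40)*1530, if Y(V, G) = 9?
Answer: 14295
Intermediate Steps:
k(K, L) = -17 (k(K, L) = -2 + (-11 - 4) = -2 - 15 = -17)
d = 525 (d = -17 - 1*(-542) = -17 + 542 = 525)
d + Y(-21, 40)*1530 = 525 + 9*1530 = 525 + 13770 = 14295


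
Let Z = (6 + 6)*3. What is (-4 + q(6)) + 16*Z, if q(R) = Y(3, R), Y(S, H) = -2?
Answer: 570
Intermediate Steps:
q(R) = -2
Z = 36 (Z = 12*3 = 36)
(-4 + q(6)) + 16*Z = (-4 - 2) + 16*36 = -6 + 576 = 570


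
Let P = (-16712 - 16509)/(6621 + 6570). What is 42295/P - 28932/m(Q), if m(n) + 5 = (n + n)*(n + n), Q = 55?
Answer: -6748923057747/401807995 ≈ -16796.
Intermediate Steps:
P = -33221/13191 ≈ -2.5185
m(n) = -5 + 4*n² (m(n) = -5 + (n + n)*(n + n) = -5 + (2*n)*(2*n) = -5 + 4*n²)
42295/P - 28932/m(Q) = 42295/(-33221/13191) - 28932/(-5 + 4*55²) = 42295*(-13191/33221) - 28932/(-5 + 4*3025) = -557913345/33221 - 28932/(-5 + 12100) = -557913345/33221 - 28932/12095 = -6748923057747/401807995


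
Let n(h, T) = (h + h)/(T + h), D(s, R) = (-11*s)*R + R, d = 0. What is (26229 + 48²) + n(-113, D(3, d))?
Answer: 28535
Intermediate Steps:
D(s, R) = R - 11*R*s (D(s, R) = -11*R*s + R = R - 11*R*s)
n(h, T) = 2*h/(T + h) (n(h, T) = (2*h)/(T + h) = 2*h/(T + h))
(26229 + 48²) + n(-113, D(3, d)) = (26229 + 48²) + 2*(-113)/(0*(1 - 11*3) - 113) = (26229 + 2304) + 2*(-113)/(0*(1 - 33) - 113) = 28533 + 2*(-113)/(0*(-32) - 113) = 28533 + 2*(-113)/(0 - 113) = 28533 + 2*(-113)/(-113) = 28533 + 2*(-113)*(-1/113) = 28533 + 2 = 28535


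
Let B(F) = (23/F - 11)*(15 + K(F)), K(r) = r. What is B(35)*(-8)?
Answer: 28960/7 ≈ 4137.1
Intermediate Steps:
B(F) = (-11 + 23/F)*(15 + F) (B(F) = (23/F - 11)*(15 + F) = (-11 + 23/F)*(15 + F))
B(35)*(-8) = (-142 - 11*35 + 345/35)*(-8) = (-142 - 385 + 345*(1/35))*(-8) = (-142 - 385 + 69/7)*(-8) = -3620/7*(-8) = 28960/7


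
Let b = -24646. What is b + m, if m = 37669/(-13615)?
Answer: -335592959/13615 ≈ -24649.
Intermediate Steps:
m = -37669/13615 (m = 37669*(-1/13615) = -37669/13615 ≈ -2.7667)
b + m = -24646 - 37669/13615 = -335592959/13615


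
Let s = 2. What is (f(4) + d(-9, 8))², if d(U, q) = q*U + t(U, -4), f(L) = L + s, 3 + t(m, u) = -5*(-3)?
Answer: 2916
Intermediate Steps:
t(m, u) = 12 (t(m, u) = -3 - 5*(-3) = -3 + 15 = 12)
f(L) = 2 + L (f(L) = L + 2 = 2 + L)
d(U, q) = 12 + U*q (d(U, q) = q*U + 12 = U*q + 12 = 12 + U*q)
(f(4) + d(-9, 8))² = ((2 + 4) + (12 - 9*8))² = (6 + (12 - 72))² = (6 - 60)² = (-54)² = 2916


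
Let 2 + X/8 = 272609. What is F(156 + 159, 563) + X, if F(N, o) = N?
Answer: 2181171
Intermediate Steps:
X = 2180856 (X = -16 + 8*272609 = -16 + 2180872 = 2180856)
F(156 + 159, 563) + X = (156 + 159) + 2180856 = 315 + 2180856 = 2181171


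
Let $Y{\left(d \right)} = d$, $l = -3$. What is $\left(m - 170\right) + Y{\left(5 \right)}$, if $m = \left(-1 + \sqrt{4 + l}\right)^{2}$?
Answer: $-165$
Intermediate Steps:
$m = 0$ ($m = \left(-1 + \sqrt{4 - 3}\right)^{2} = \left(-1 + \sqrt{1}\right)^{2} = \left(-1 + 1\right)^{2} = 0^{2} = 0$)
$\left(m - 170\right) + Y{\left(5 \right)} = \left(0 - 170\right) + 5 = -170 + 5 = -165$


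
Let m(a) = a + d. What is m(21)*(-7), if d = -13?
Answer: -56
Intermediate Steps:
m(a) = -13 + a (m(a) = a - 13 = -13 + a)
m(21)*(-7) = (-13 + 21)*(-7) = 8*(-7) = -56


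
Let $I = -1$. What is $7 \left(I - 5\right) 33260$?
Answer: $-1396920$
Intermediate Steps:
$7 \left(I - 5\right) 33260 = 7 \left(-1 - 5\right) 33260 = 7 \left(-6\right) 33260 = \left(-42\right) 33260 = -1396920$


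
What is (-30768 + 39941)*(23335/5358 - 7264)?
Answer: -356803804621/5358 ≈ -6.6593e+7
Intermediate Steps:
(-30768 + 39941)*(23335/5358 - 7264) = 9173*(23335*(1/5358) - 7264) = 9173*(23335/5358 - 7264) = 9173*(-38897177/5358) = -356803804621/5358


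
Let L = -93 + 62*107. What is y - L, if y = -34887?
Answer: -41428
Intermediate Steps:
L = 6541 (L = -93 + 6634 = 6541)
y - L = -34887 - 1*6541 = -34887 - 6541 = -41428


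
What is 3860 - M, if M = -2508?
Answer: 6368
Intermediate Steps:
3860 - M = 3860 - 1*(-2508) = 3860 + 2508 = 6368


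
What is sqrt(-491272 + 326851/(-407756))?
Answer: I*sqrt(20420362627884537)/203878 ≈ 700.91*I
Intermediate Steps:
sqrt(-491272 + 326851/(-407756)) = sqrt(-491272 + 326851*(-1/407756)) = sqrt(-491272 - 326851/407756) = sqrt(-200319432483/407756) = I*sqrt(20420362627884537)/203878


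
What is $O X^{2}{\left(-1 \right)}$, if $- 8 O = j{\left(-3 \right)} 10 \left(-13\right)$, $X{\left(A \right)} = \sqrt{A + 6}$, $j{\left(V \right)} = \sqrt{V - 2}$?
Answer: $\frac{325 i \sqrt{5}}{4} \approx 181.68 i$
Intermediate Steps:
$j{\left(V \right)} = \sqrt{-2 + V}$
$X{\left(A \right)} = \sqrt{6 + A}$
$O = \frac{65 i \sqrt{5}}{4}$ ($O = - \frac{\sqrt{-2 - 3} \cdot 10 \left(-13\right)}{8} = - \frac{\sqrt{-5} \cdot 10 \left(-13\right)}{8} = - \frac{i \sqrt{5} \cdot 10 \left(-13\right)}{8} = - \frac{10 i \sqrt{5} \left(-13\right)}{8} = - \frac{\left(-130\right) i \sqrt{5}}{8} = \frac{65 i \sqrt{5}}{4} \approx 36.336 i$)
$O X^{2}{\left(-1 \right)} = \frac{65 i \sqrt{5}}{4} \left(\sqrt{6 - 1}\right)^{2} = \frac{65 i \sqrt{5}}{4} \left(\sqrt{5}\right)^{2} = \frac{65 i \sqrt{5}}{4} \cdot 5 = \frac{325 i \sqrt{5}}{4}$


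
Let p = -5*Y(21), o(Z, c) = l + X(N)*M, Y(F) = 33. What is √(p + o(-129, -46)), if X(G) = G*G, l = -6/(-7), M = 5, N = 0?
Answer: I*√8043/7 ≈ 12.812*I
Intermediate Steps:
l = 6/7 (l = -6*(-⅐) = 6/7 ≈ 0.85714)
X(G) = G²
o(Z, c) = 6/7 (o(Z, c) = 6/7 + 0²*5 = 6/7 + 0*5 = 6/7 + 0 = 6/7)
p = -165 (p = -5*33 = -165)
√(p + o(-129, -46)) = √(-165 + 6/7) = √(-1149/7) = I*√8043/7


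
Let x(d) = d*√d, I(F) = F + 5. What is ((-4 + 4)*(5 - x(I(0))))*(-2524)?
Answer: 0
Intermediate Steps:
I(F) = 5 + F
x(d) = d^(3/2)
((-4 + 4)*(5 - x(I(0))))*(-2524) = ((-4 + 4)*(5 - (5 + 0)^(3/2)))*(-2524) = (0*(5 - 5^(3/2)))*(-2524) = (0*(5 - 5*√5))*(-2524) = 0*(-2524) = 0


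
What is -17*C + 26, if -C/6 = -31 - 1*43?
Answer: -7522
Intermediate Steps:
C = 444 (C = -6*(-31 - 1*43) = -6*(-31 - 43) = -6*(-74) = 444)
-17*C + 26 = -17*444 + 26 = -7548 + 26 = -7522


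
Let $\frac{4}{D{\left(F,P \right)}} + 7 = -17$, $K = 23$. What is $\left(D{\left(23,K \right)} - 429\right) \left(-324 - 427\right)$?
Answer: $\frac{1933825}{6} \approx 3.223 \cdot 10^{5}$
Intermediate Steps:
$D{\left(F,P \right)} = - \frac{1}{6}$ ($D{\left(F,P \right)} = \frac{4}{-7 - 17} = \frac{4}{-24} = 4 \left(- \frac{1}{24}\right) = - \frac{1}{6}$)
$\left(D{\left(23,K \right)} - 429\right) \left(-324 - 427\right) = \left(- \frac{1}{6} - 429\right) \left(-324 - 427\right) = - \frac{2575 \left(-324 - 427\right)}{6} = \left(- \frac{2575}{6}\right) \left(-751\right) = \frac{1933825}{6}$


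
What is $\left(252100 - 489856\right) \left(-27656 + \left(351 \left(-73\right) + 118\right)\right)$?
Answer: $12639346716$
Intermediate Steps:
$\left(252100 - 489856\right) \left(-27656 + \left(351 \left(-73\right) + 118\right)\right) = - 237756 \left(-27656 + \left(-25623 + 118\right)\right) = - 237756 \left(-27656 - 25505\right) = \left(-237756\right) \left(-53161\right) = 12639346716$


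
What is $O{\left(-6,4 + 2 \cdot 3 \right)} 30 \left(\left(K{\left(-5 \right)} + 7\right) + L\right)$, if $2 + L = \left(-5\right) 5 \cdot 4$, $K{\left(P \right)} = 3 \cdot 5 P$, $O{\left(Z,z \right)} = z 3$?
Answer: $-153000$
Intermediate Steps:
$O{\left(Z,z \right)} = 3 z$
$K{\left(P \right)} = 15 P$
$L = -102$ ($L = -2 + \left(-5\right) 5 \cdot 4 = -2 - 100 = -102$)
$O{\left(-6,4 + 2 \cdot 3 \right)} 30 \left(\left(K{\left(-5 \right)} + 7\right) + L\right) = 3 \left(4 + 2 \cdot 3\right) 30 \left(\left(15 \left(-5\right) + 7\right) - 102\right) = 3 \left(4 + 6\right) 30 \left(\left(-75 + 7\right) - 102\right) = 3 \cdot 10 \cdot 30 \left(-68 - 102\right) = 30 \cdot 30 \left(-170\right) = 900 \left(-170\right) = -153000$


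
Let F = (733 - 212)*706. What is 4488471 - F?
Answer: 4120645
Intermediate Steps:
F = 367826 (F = 521*706 = 367826)
4488471 - F = 4488471 - 1*367826 = 4488471 - 367826 = 4120645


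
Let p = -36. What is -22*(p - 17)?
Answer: 1166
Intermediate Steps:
-22*(p - 17) = -22*(-36 - 17) = -22*(-53) = 1166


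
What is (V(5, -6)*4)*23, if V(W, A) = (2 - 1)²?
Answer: 92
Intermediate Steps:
V(W, A) = 1 (V(W, A) = 1² = 1)
(V(5, -6)*4)*23 = (1*4)*23 = 4*23 = 92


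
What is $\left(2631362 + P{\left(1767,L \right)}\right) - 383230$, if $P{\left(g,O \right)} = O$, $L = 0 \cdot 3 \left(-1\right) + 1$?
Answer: $2248133$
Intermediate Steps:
$L = 1$ ($L = 0 \left(-3\right) + 1 = 0 + 1 = 1$)
$\left(2631362 + P{\left(1767,L \right)}\right) - 383230 = \left(2631362 + 1\right) - 383230 = 2631363 - 383230 = 2248133$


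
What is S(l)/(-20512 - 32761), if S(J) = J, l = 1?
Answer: -1/53273 ≈ -1.8771e-5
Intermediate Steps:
S(l)/(-20512 - 32761) = 1/(-20512 - 32761) = 1/(-53273) = -1/53273*1 = -1/53273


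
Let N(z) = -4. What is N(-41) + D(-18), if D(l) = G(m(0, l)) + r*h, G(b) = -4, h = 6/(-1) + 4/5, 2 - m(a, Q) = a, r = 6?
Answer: -196/5 ≈ -39.200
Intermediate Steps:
m(a, Q) = 2 - a
h = -26/5 (h = 6*(-1) + 4*(⅕) = -6 + ⅘ = -26/5 ≈ -5.2000)
D(l) = -176/5 (D(l) = -4 + 6*(-26/5) = -4 - 156/5 = -176/5)
N(-41) + D(-18) = -4 - 176/5 = -196/5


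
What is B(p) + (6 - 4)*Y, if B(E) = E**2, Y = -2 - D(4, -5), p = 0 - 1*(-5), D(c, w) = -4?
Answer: 29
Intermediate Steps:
p = 5 (p = 0 + 5 = 5)
Y = 2 (Y = -2 - 1*(-4) = -2 + 4 = 2)
B(p) + (6 - 4)*Y = 5**2 + (6 - 4)*2 = 25 + 2*2 = 25 + 4 = 29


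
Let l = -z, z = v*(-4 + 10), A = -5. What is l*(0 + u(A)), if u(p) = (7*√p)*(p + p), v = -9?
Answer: -3780*I*√5 ≈ -8452.3*I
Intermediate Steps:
z = -54 (z = -9*(-4 + 10) = -9*6 = -54)
u(p) = 14*p^(3/2) (u(p) = (7*√p)*(2*p) = 14*p^(3/2))
l = 54 (l = -1*(-54) = 54)
l*(0 + u(A)) = 54*(0 + 14*(-5)^(3/2)) = 54*(0 + 14*(-5*I*√5)) = 54*(0 - 70*I*√5) = 54*(-70*I*√5) = -3780*I*√5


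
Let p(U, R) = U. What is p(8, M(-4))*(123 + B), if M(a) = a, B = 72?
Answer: 1560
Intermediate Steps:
p(8, M(-4))*(123 + B) = 8*(123 + 72) = 8*195 = 1560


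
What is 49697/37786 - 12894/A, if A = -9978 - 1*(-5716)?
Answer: 349510649/80521966 ≈ 4.3406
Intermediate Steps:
A = -4262 (A = -9978 + 5716 = -4262)
49697/37786 - 12894/A = 49697/37786 - 12894/(-4262) = 49697*(1/37786) - 12894*(-1/4262) = 49697/37786 + 6447/2131 = 349510649/80521966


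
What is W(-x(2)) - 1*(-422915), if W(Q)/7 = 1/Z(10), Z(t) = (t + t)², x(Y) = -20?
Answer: 169166007/400 ≈ 4.2292e+5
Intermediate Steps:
Z(t) = 4*t² (Z(t) = (2*t)² = 4*t²)
W(Q) = 7/400 (W(Q) = 7/((4*10²)) = 7/((4*100)) = 7/400)
W(-x(2)) - 1*(-422915) = 7/400 - 1*(-422915) = 7/400 + 422915 = 169166007/400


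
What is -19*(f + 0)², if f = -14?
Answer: -3724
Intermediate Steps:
-19*(f + 0)² = -19*(-14 + 0)² = -19*(-14)² = -19*196 = -3724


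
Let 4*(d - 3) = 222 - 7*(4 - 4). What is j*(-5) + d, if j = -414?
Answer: 4257/2 ≈ 2128.5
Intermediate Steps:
d = 117/2 (d = 3 + (222 - 7*(4 - 4))/4 = 3 + (222 - 7*0)/4 = 3 + (222 + 0)/4 = 3 + (¼)*222 = 3 + 111/2 = 117/2 ≈ 58.500)
j*(-5) + d = -414*(-5) + 117/2 = 2070 + 117/2 = 4257/2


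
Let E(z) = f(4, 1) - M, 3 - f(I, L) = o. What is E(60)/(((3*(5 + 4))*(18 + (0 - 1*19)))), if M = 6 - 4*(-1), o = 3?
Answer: 10/27 ≈ 0.37037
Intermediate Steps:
f(I, L) = 0 (f(I, L) = 3 - 1*3 = 3 - 3 = 0)
M = 10 (M = 6 + 4 = 10)
E(z) = -10 (E(z) = 0 - 1*10 = 0 - 10 = -10)
E(60)/(((3*(5 + 4))*(18 + (0 - 1*19)))) = -10*1/(3*(5 + 4)*(18 + (0 - 1*19))) = -10*1/(27*(18 + (0 - 19))) = -10*1/(27*(18 - 19)) = -10/(27*(-1)) = -10/(-27) = -10*(-1/27) = 10/27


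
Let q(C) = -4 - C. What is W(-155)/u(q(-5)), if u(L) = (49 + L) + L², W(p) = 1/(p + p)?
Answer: -1/15810 ≈ -6.3251e-5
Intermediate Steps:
W(p) = 1/(2*p)
u(L) = 49 + L + L²
W(-155)/u(q(-5)) = ((½)/(-155))/(49 + (-4 - 1*(-5)) + (-4 - 1*(-5))²) = ((½)*(-1/155))/(49 + (-4 + 5) + (-4 + 5)²) = -1/(310*(49 + 1 + 1²)) = -1/(310*(49 + 1 + 1)) = -1/310/51 = -1/310*1/51 = -1/15810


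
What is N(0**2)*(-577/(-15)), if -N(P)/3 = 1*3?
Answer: -1731/5 ≈ -346.20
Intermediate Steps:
N(P) = -9 (N(P) = -3*3 = -9)
N(0**2)*(-577/(-15)) = -(-5193)/(-15) = -(-5193)*(-1)/15 = -9*577/15 = -1731/5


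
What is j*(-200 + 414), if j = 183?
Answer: 39162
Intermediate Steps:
j*(-200 + 414) = 183*(-200 + 414) = 183*214 = 39162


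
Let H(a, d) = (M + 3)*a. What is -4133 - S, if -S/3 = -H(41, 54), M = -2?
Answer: -4256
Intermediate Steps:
H(a, d) = a (H(a, d) = (-2 + 3)*a = 1*a = a)
S = 123 (S = -(-3)*41 = -3*(-41) = 123)
-4133 - S = -4133 - 1*123 = -4133 - 123 = -4256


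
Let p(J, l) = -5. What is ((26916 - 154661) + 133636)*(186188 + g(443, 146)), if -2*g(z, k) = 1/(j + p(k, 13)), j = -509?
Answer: 1127544852115/1028 ≈ 1.0968e+9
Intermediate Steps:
g(z, k) = 1/1028 (g(z, k) = -1/(2*(-509 - 5)) = -1/2/(-514) = -1/2*(-1/514) = 1/1028)
((26916 - 154661) + 133636)*(186188 + g(443, 146)) = ((26916 - 154661) + 133636)*(186188 + 1/1028) = (-127745 + 133636)*(191401265/1028) = 5891*(191401265/1028) = 1127544852115/1028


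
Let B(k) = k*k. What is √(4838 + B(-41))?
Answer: √6519 ≈ 80.740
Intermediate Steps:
B(k) = k²
√(4838 + B(-41)) = √(4838 + (-41)²) = √(4838 + 1681) = √6519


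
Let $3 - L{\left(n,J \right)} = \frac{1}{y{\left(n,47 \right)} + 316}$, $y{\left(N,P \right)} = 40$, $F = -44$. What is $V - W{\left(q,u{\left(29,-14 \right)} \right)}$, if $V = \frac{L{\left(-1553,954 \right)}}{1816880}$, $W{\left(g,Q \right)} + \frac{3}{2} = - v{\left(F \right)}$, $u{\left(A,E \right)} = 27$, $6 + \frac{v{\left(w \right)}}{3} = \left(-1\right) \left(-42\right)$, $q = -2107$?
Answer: $\frac{70825617227}{646809280} \approx 109.5$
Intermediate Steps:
$v{\left(w \right)} = 108$ ($v{\left(w \right)} = -18 + 3 \left(\left(-1\right) \left(-42\right)\right) = -18 + 3 \cdot 42 = -18 + 126 = 108$)
$W{\left(g,Q \right)} = - \frac{219}{2}$ ($W{\left(g,Q \right)} = - \frac{3}{2} - 108 = - \frac{219}{2}$)
$L{\left(n,J \right)} = \frac{1067}{356}$ ($L{\left(n,J \right)} = 3 - \frac{1}{40 + 316} = 3 - \frac{1}{356} = \frac{1067}{356}$)
$V = \frac{1067}{646809280}$ ($V = \frac{1067}{356 \cdot 1816880} = \frac{1067}{356} \cdot \frac{1}{1816880} = \frac{1067}{646809280} \approx 1.6496 \cdot 10^{-6}$)
$V - W{\left(q,u{\left(29,-14 \right)} \right)} = \frac{1067}{646809280} - - \frac{219}{2} = \frac{1067}{646809280} + \frac{219}{2} = \frac{70825617227}{646809280}$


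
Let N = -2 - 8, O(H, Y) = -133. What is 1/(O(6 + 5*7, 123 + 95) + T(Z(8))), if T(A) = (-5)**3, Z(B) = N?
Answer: -1/258 ≈ -0.0038760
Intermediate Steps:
N = -10
Z(B) = -10
T(A) = -125
1/(O(6 + 5*7, 123 + 95) + T(Z(8))) = 1/(-133 - 125) = 1/(-258) = -1/258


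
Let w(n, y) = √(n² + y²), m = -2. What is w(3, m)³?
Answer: 13*√13 ≈ 46.872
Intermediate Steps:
w(3, m)³ = (√(3² + (-2)²))³ = (√(9 + 4))³ = (√13)³ = 13*√13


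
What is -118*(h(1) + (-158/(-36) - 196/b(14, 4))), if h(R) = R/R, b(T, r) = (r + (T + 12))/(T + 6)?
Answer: 133045/9 ≈ 14783.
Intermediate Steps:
b(T, r) = (12 + T + r)/(6 + T) (b(T, r) = (r + (12 + T))/(6 + T) = (12 + T + r)/(6 + T))
h(R) = 1
-118*(h(1) + (-158/(-36) - 196/b(14, 4))) = -118*(1 + (-158/(-36) - 196*(6 + 14)/(12 + 14 + 4))) = -118*(1 + (-158*(-1/36) - 196/(30/20))) = -118*(1 + (79/18 - 196/((1/20)*30))) = -118*(1 + (79/18 - 196/3/2)) = -118*(1 + (79/18 - 196*⅔)) = -118*(1 + (79/18 - 392/3)) = -118*(1 - 2273/18) = -118*(-2255/18) = 133045/9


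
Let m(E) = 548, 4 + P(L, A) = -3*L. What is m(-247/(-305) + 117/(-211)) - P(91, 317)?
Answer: 825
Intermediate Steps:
P(L, A) = -4 - 3*L
m(-247/(-305) + 117/(-211)) - P(91, 317) = 548 - (-4 - 3*91) = 548 - (-4 - 273) = 548 - 1*(-277) = 548 + 277 = 825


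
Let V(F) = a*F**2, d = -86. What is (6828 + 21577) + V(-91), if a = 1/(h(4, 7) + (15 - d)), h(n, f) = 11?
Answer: 455663/16 ≈ 28479.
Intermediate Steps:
a = 1/112 (a = 1/(11 + (15 - 1*(-86))) = 1/(11 + (15 + 86)) = 1/(11 + 101) = 1/112 ≈ 0.0089286)
V(F) = F**2/112
(6828 + 21577) + V(-91) = (6828 + 21577) + (1/112)*(-91)**2 = 28405 + (1/112)*8281 = 28405 + 1183/16 = 455663/16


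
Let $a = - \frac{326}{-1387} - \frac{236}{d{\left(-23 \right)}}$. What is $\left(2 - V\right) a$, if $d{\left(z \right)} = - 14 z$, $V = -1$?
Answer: $- \frac{333540}{223307} \approx -1.4936$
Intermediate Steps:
$a = - \frac{111180}{223307}$ ($a = - \frac{326}{-1387} - \frac{236}{\left(-14\right) \left(-23\right)} = \left(-326\right) \left(- \frac{1}{1387}\right) - \frac{236}{322} = \frac{326}{1387} - \frac{118}{161} = - \frac{111180}{223307} \approx -0.49788$)
$\left(2 - V\right) a = \left(2 - -1\right) \left(- \frac{111180}{223307}\right) = \left(2 + 1\right) \left(- \frac{111180}{223307}\right) = 3 \left(- \frac{111180}{223307}\right) = - \frac{333540}{223307}$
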